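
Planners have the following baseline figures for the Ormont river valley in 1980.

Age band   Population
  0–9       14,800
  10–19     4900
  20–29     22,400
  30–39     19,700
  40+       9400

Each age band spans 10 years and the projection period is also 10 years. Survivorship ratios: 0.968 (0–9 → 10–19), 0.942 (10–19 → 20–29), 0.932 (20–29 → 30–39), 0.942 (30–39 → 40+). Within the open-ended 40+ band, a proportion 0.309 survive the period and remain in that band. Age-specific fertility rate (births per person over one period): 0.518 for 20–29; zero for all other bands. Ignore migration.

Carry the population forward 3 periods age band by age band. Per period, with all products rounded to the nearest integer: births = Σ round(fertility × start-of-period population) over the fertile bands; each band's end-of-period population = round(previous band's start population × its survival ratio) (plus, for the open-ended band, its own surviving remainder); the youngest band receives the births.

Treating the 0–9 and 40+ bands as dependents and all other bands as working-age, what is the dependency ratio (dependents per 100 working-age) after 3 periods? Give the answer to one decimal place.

75.3

(Groups numbered youngest = 1 to oldest = 5.)
— Period 1 —
Births: 22400 * 0.518 = 11603
Group 2: 14800 * 0.968 = 14326
Group 3: 4900 * 0.942 = 4616
Group 4: 22400 * 0.932 = 20877
Group 5: 19700 * 0.942 + 9400 * 0.309 = 18557 + 2905 = 21462
End of period: [11603, 14326, 4616, 20877, 21462]
— Period 2 —
Births: 4616 * 0.518 = 2391
Group 2: 11603 * 0.968 = 11232
Group 3: 14326 * 0.942 = 13495
Group 4: 4616 * 0.932 = 4302
Group 5: 20877 * 0.942 + 21462 * 0.309 = 19666 + 6632 = 26298
End of period: [2391, 11232, 13495, 4302, 26298]
— Period 3 —
Births: 13495 * 0.518 = 6990
Group 2: 2391 * 0.968 = 2314
Group 3: 11232 * 0.942 = 10581
Group 4: 13495 * 0.932 = 12577
Group 5: 4302 * 0.942 + 26298 * 0.309 = 4052 + 8126 = 12178
End of period: [6990, 2314, 10581, 12577, 12178]
Dependents (band 0–9 + band 40+) = 6990 + 12178 = 19168; working-age = 25472; ratio = 19168/25472 × 100 = 75.3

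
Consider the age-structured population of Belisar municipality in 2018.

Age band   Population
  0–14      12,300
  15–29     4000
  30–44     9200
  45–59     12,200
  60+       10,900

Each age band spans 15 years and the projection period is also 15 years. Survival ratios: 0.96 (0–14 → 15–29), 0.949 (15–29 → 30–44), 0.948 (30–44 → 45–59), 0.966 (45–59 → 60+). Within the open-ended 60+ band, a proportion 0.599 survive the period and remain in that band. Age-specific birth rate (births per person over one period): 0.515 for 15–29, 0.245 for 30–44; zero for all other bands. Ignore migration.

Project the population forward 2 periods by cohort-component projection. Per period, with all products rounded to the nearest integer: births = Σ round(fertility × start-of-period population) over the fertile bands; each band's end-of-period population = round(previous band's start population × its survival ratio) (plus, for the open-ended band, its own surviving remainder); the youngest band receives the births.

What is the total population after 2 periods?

Period 1:
Births: 4000 × 0.515 = 2060 ; 9200 × 0.245 = 2254 ⇒ total 4314
15–29: 12300 × 0.96 = 11808
30–44: 4000 × 0.949 = 3796
45–59: 9200 × 0.948 = 8722
60+: 12200 × 0.966 + 10900 × 0.599 = 11785 + 6529 = 18314
Population now: 0–14=4314, 15–29=11808, 30–44=3796, 45–59=8722, 60+=18314
Period 2:
Births: 11808 × 0.515 = 6081 ; 3796 × 0.245 = 930 ⇒ total 7011
15–29: 4314 × 0.96 = 4141
30–44: 11808 × 0.949 = 11206
45–59: 3796 × 0.948 = 3599
60+: 8722 × 0.966 + 18314 × 0.599 = 8425 + 10970 = 19395
Population now: 0–14=7011, 15–29=4141, 30–44=11206, 45–59=3599, 60+=19395
Total after period 2: 7011 + 4141 + 11206 + 3599 + 19395 = 45352

45352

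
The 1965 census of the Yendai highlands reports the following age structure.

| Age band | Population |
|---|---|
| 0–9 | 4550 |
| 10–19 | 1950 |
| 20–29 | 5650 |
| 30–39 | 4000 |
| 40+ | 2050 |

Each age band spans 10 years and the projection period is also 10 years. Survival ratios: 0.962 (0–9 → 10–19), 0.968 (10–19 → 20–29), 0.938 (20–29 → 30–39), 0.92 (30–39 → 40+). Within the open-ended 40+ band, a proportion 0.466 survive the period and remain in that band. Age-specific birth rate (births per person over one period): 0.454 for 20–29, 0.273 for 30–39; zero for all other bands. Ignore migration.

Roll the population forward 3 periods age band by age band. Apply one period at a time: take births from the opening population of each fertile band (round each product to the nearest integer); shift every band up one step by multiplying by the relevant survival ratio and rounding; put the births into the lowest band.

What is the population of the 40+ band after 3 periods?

After projecting period 1:
Births: 5650 × 0.454 = 2565 ; 4000 × 0.273 = 1092 → total 3657
10–19: 4550 × 0.962 = 4377
20–29: 1950 × 0.968 = 1888
30–39: 5650 × 0.938 = 5300
40+: 4000 × 0.92 + 2050 × 0.466 = 3680 + 955 = 4635
Giving 3657 / 4377 / 1888 / 5300 / 4635.
After projecting period 2:
Births: 1888 × 0.454 = 857 ; 5300 × 0.273 = 1447 → total 2304
10–19: 3657 × 0.962 = 3518
20–29: 4377 × 0.968 = 4237
30–39: 1888 × 0.938 = 1771
40+: 5300 × 0.92 + 4635 × 0.466 = 4876 + 2160 = 7036
Giving 2304 / 3518 / 4237 / 1771 / 7036.
After projecting period 3:
Births: 4237 × 0.454 = 1924 ; 1771 × 0.273 = 483 → total 2407
10–19: 2304 × 0.962 = 2216
20–29: 3518 × 0.968 = 3405
30–39: 4237 × 0.938 = 3974
40+: 1771 × 0.92 + 7036 × 0.466 = 1629 + 3279 = 4908
Giving 2407 / 2216 / 3405 / 3974 / 4908.

4908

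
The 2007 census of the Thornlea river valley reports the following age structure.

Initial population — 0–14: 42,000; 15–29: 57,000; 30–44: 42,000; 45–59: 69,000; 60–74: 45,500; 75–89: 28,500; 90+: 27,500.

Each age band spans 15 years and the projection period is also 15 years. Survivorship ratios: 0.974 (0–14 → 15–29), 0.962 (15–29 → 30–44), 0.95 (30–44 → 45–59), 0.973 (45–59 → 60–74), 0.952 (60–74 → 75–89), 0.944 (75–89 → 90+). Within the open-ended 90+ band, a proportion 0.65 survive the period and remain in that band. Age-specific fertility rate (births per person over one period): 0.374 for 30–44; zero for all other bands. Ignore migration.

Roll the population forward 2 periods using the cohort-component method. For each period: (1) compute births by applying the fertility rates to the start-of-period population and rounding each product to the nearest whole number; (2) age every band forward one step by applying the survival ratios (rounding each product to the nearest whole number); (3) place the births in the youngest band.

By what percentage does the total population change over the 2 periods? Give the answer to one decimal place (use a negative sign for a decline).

-3.7

Numbering the bands 1..7 from youngest to oldest:
— Period 1 —
Births: 42000 × 0.374 = 15708
Band 2: 42000 × 0.974 = 40908
Band 3: 57000 × 0.962 = 54834
Band 4: 42000 × 0.95 = 39900
Band 5: 69000 × 0.973 = 67137
Band 6: 45500 × 0.952 = 43316
Band 7: 28500 × 0.944 + 27500 × 0.65 = 26904 + 17875 = 44779
Giving 15708 / 40908 / 54834 / 39900 / 67137 / 43316 / 44779.
— Period 2 —
Births: 54834 × 0.374 = 20508
Band 2: 15708 × 0.974 = 15300
Band 3: 40908 × 0.962 = 39353
Band 4: 54834 × 0.95 = 52092
Band 5: 39900 × 0.973 = 38823
Band 6: 67137 × 0.952 = 63914
Band 7: 43316 × 0.944 + 44779 × 0.65 = 40890 + 29106 = 69996
Giving 20508 / 15300 / 39353 / 52092 / 38823 / 63914 / 69996.
Total: 311500 → 299986; change = -11514; percentage change = -3.7%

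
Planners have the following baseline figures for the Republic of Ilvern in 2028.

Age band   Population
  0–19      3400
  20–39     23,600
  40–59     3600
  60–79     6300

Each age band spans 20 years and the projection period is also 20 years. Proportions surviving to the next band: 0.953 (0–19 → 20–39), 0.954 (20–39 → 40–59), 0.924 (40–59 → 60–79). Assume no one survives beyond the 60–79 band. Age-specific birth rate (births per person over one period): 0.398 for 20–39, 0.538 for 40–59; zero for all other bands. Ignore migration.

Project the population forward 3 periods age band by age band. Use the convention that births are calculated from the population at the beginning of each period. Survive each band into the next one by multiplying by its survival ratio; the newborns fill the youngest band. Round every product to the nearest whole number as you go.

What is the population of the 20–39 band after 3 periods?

12773

Call the groups 1 to 4, youngest first.
[period 1]
Births: 23600 × 0.398 = 9393 ; 3600 × 0.538 = 1937 ⇒ total 11330
Group 2: 3400 × 0.953 = 3240
Group 3: 23600 × 0.954 = 22514
Group 4: 3600 × 0.924 = 3326
→ [11330, 3240, 22514, 3326]
[period 2]
Births: 3240 × 0.398 = 1290 ; 22514 × 0.538 = 12113 ⇒ total 13403
Group 2: 11330 × 0.953 = 10797
Group 3: 3240 × 0.954 = 3091
Group 4: 22514 × 0.924 = 20803
→ [13403, 10797, 3091, 20803]
[period 3]
Births: 10797 × 0.398 = 4297 ; 3091 × 0.538 = 1663 ⇒ total 5960
Group 2: 13403 × 0.953 = 12773
Group 3: 10797 × 0.954 = 10300
Group 4: 3091 × 0.924 = 2856
→ [5960, 12773, 10300, 2856]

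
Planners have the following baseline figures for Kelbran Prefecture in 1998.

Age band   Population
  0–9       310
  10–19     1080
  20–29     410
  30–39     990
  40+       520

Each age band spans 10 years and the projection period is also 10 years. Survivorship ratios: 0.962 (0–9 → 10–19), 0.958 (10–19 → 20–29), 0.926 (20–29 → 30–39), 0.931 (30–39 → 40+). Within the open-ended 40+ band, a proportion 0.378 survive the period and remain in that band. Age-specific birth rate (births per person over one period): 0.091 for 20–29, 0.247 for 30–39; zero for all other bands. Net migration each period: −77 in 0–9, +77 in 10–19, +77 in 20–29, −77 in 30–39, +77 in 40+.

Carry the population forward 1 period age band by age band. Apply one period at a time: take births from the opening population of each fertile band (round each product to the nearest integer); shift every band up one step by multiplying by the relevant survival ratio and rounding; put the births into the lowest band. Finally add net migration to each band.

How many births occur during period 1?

Call the bands 1 to 5, youngest first.
[period 1]
Births: 410 × 0.091 = 37, 990 × 0.247 = 245 → total 282
Band 2: 310 × 0.962 = 298
Band 3: 1080 × 0.958 = 1035
Band 4: 410 × 0.926 = 380
Band 5: 990 × 0.931 + 520 × 0.378 = 922 + 197 = 1119
Net migration: Band 1 − 77 → 205; Band 2 + 77 → 375; Band 3 + 77 → 1112; Band 4 − 77 → 303; Band 5 + 77 → 1196
End of period: [205, 375, 1112, 303, 1196]

282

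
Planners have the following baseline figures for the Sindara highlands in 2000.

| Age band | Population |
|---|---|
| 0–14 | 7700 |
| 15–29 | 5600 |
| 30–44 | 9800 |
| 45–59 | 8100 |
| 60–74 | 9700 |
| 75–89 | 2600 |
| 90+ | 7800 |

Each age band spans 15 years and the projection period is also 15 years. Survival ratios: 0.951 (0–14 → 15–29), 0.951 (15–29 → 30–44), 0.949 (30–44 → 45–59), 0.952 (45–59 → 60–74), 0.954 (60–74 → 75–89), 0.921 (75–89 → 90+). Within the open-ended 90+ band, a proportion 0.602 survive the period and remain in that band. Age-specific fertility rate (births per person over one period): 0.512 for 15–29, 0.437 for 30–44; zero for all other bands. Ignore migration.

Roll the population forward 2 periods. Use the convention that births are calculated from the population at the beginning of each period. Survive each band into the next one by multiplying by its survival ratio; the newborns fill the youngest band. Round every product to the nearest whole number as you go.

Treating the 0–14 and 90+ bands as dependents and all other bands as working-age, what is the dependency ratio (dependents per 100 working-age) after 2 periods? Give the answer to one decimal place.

53.9

[period 1]
Births: 5600 × 0.512 = 2867  |  9800 × 0.437 = 4283 — total 7150
15–29: 7700 × 0.951 = 7323
30–44: 5600 × 0.951 = 5326
45–59: 9800 × 0.949 = 9300
60–74: 8100 × 0.952 = 7711
75–89: 9700 × 0.954 = 9254
90+: 2600 × 0.921 + 7800 × 0.602 = 2395 + 4696 = 7091
Giving 7150 / 7323 / 5326 / 9300 / 7711 / 9254 / 7091.
[period 2]
Births: 7323 × 0.512 = 3749  |  5326 × 0.437 = 2327 — total 6076
15–29: 7150 × 0.951 = 6800
30–44: 7323 × 0.951 = 6964
45–59: 5326 × 0.949 = 5054
60–74: 9300 × 0.952 = 8854
75–89: 7711 × 0.954 = 7356
90+: 9254 × 0.921 + 7091 × 0.602 = 8523 + 4269 = 12792
Giving 6076 / 6800 / 6964 / 5054 / 8854 / 7356 / 12792.
Dependents (band 0–14 + band 90+) = 6076 + 12792 = 18868; working-age = 35028; ratio = 18868/35028 × 100 = 53.9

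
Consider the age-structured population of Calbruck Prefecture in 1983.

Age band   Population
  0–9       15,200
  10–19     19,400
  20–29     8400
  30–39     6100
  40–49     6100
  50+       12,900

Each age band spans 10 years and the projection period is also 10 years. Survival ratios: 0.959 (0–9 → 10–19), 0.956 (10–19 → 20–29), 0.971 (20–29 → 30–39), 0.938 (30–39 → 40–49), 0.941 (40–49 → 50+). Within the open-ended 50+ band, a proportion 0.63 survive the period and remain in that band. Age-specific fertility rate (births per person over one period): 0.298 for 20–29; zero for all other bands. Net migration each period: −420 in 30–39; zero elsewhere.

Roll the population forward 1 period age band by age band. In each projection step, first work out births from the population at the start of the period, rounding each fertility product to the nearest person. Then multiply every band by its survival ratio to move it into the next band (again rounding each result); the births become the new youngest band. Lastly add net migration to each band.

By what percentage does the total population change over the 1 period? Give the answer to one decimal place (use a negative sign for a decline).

Numbering the bands 1..6 from youngest to oldest:
[period 1]
Births: 8400 * 0.298 = 2503
Band 2: 15200 * 0.959 = 14577
Band 3: 19400 * 0.956 = 18546
Band 4: 8400 * 0.971 = 8156
Band 5: 6100 * 0.938 = 5722
Band 6: 6100 * 0.941 + 12900 * 0.63 = 5740 + 8127 = 13867
Net migration: Band 4 − 420 → 7736
Population now: 0–9=2503, 10–19=14577, 20–29=18546, 30–39=7736, 40–49=5722, 50+=13867
Total: 68100 → 62951; change = -5149; percentage change = -7.6%

-7.6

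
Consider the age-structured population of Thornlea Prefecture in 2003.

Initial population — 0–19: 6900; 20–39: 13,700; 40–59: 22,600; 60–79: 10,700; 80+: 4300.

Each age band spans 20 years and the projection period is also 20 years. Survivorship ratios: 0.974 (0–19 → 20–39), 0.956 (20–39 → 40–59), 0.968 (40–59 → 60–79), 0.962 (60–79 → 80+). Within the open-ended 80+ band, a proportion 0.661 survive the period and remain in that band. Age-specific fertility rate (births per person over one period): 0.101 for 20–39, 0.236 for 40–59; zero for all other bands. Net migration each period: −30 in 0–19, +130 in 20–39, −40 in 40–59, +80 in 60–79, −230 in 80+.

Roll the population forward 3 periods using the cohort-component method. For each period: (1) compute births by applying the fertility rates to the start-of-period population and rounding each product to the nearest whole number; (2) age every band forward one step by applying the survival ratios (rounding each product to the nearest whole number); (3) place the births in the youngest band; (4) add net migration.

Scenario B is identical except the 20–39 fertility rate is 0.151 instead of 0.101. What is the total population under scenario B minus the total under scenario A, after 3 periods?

1404

Let band 1 be 0–19 through band 5 = 80+.
[period 1]
Births: 13700 * 0.101 = 1384 ; 22600 * 0.236 = 5334 ⇒ total 6718
Band 2: 6900 * 0.974 = 6721
Band 3: 13700 * 0.956 = 13097
Band 4: 22600 * 0.968 = 21877
Band 5: 10700 * 0.962 + 4300 * 0.661 = 10293 + 2842 = 13135
Net migration: Band 1 − 30 → 6688; Band 2 + 130 → 6851; Band 3 − 40 → 13057; Band 4 + 80 → 21957; Band 5 − 230 → 12905
Population now: 0–19=6688, 20–39=6851, 40–59=13057, 60–79=21957, 80+=12905
[period 2]
Births: 6851 * 0.101 = 692 ; 13057 * 0.236 = 3081 ⇒ total 3773
Band 2: 6688 * 0.974 = 6514
Band 3: 6851 * 0.956 = 6550
Band 4: 13057 * 0.968 = 12639
Band 5: 21957 * 0.962 + 12905 * 0.661 = 21123 + 8530 = 29653
Net migration: Band 1 − 30 → 3743; Band 2 + 130 → 6644; Band 3 − 40 → 6510; Band 4 + 80 → 12719; Band 5 − 230 → 29423
Population now: 0–19=3743, 20–39=6644, 40–59=6510, 60–79=12719, 80+=29423
[period 3]
Births: 6644 * 0.101 = 671 ; 6510 * 0.236 = 1536 ⇒ total 2207
Band 2: 3743 * 0.974 = 3646
Band 3: 6644 * 0.956 = 6352
Band 4: 6510 * 0.968 = 6302
Band 5: 12719 * 0.962 + 29423 * 0.661 = 12236 + 19449 = 31685
Net migration: Band 1 − 30 → 2177; Band 2 + 130 → 3776; Band 3 − 40 → 6312; Band 4 + 80 → 6382; Band 5 − 230 → 31455
Population now: 0–19=2177, 20–39=3776, 40–59=6312, 60–79=6382, 80+=31455
Scenario A total after 3 periods: 50102
Scenario B projection —
[period 1]
Births: 13700 * 0.151 = 2069 ; 22600 * 0.236 = 5334 ⇒ total 7403
Band 2: 6900 * 0.974 = 6721
Band 3: 13700 * 0.956 = 13097
Band 4: 22600 * 0.968 = 21877
Band 5: 10700 * 0.962 + 4300 * 0.661 = 10293 + 2842 = 13135
Net migration: Band 1 − 30 → 7373; Band 2 + 130 → 6851; Band 3 − 40 → 13057; Band 4 + 80 → 21957; Band 5 − 230 → 12905
Population now: 0–19=7373, 20–39=6851, 40–59=13057, 60–79=21957, 80+=12905
[period 2]
Births: 6851 * 0.151 = 1035 ; 13057 * 0.236 = 3081 ⇒ total 4116
Band 2: 7373 * 0.974 = 7181
Band 3: 6851 * 0.956 = 6550
Band 4: 13057 * 0.968 = 12639
Band 5: 21957 * 0.962 + 12905 * 0.661 = 21123 + 8530 = 29653
Net migration: Band 1 − 30 → 4086; Band 2 + 130 → 7311; Band 3 − 40 → 6510; Band 4 + 80 → 12719; Band 5 − 230 → 29423
Population now: 0–19=4086, 20–39=7311, 40–59=6510, 60–79=12719, 80+=29423
[period 3]
Births: 7311 * 0.151 = 1104 ; 6510 * 0.236 = 1536 ⇒ total 2640
Band 2: 4086 * 0.974 = 3980
Band 3: 7311 * 0.956 = 6989
Band 4: 6510 * 0.968 = 6302
Band 5: 12719 * 0.962 + 29423 * 0.661 = 12236 + 19449 = 31685
Net migration: Band 1 − 30 → 2610; Band 2 + 130 → 4110; Band 3 − 40 → 6949; Band 4 + 80 → 6382; Band 5 − 230 → 31455
Population now: 0–19=2610, 20–39=4110, 40–59=6949, 60–79=6382, 80+=31455
Scenario B total after 3 periods: 51506
Difference B − A = 51506 − 50102 = 1404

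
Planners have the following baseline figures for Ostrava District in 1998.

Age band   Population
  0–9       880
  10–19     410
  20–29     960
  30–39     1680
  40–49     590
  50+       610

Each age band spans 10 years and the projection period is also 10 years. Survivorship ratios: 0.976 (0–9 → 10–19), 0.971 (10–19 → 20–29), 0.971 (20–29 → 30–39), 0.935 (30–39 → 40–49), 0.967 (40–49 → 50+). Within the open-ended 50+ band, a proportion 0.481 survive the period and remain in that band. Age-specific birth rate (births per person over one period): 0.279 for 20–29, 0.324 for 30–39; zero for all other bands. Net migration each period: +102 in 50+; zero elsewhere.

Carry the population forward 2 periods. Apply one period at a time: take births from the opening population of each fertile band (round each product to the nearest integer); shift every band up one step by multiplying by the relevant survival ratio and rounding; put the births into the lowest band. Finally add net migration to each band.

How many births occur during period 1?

[period 1]
Births: 960 * 0.279 = 268  |  1680 * 0.324 = 544 → total 812
10–19: 880 * 0.976 = 859
20–29: 410 * 0.971 = 398
30–39: 960 * 0.971 = 932
40–49: 1680 * 0.935 = 1571
50+: 590 * 0.967 + 610 * 0.481 = 571 + 293 = 864
Net migration: 50+ + 102 → 966
Population now: 0–9=812, 10–19=859, 20–29=398, 30–39=932, 40–49=1571, 50+=966

812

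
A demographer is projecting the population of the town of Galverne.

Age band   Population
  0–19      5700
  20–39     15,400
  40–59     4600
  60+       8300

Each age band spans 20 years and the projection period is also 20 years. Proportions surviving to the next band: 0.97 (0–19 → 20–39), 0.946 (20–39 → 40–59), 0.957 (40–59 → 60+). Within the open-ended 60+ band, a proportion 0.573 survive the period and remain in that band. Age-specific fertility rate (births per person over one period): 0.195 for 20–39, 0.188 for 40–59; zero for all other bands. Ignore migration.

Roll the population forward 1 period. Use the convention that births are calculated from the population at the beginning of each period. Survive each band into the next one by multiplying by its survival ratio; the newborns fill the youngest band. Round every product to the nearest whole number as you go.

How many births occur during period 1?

3868

Let band 1 be 0–19 through band 4 = 60+.
[period 1]
Births: 15400 × 0.195 = 3003 ; 4600 × 0.188 = 865 — total 3868
Band 2: 5700 × 0.97 = 5529
Band 3: 15400 × 0.946 = 14568
Band 4: 4600 × 0.957 + 8300 × 0.573 = 4402 + 4756 = 9158
Giving 3868 / 5529 / 14568 / 9158.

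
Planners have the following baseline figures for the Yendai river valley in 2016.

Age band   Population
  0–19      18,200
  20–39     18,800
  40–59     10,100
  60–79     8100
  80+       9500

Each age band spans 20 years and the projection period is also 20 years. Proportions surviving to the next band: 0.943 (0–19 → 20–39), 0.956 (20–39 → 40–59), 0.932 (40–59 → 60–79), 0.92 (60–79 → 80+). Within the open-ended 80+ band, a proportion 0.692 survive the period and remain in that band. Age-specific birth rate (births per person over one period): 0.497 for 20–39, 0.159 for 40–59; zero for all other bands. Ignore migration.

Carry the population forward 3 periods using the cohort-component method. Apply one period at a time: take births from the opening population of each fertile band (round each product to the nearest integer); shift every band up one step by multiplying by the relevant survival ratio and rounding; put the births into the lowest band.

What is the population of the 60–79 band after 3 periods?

Period 1.
Births: 18800 × 0.497 = 9344, 10100 × 0.159 = 1606 ⇒ total 10950
20–39: 18200 × 0.943 = 17163
40–59: 18800 × 0.956 = 17973
60–79: 10100 × 0.932 = 9413
80+: 8100 × 0.92 + 9500 × 0.692 = 7452 + 6574 = 14026
End of period: [10950, 17163, 17973, 9413, 14026]
Period 2.
Births: 17163 × 0.497 = 8530, 17973 × 0.159 = 2858 ⇒ total 11388
20–39: 10950 × 0.943 = 10326
40–59: 17163 × 0.956 = 16408
60–79: 17973 × 0.932 = 16751
80+: 9413 × 0.92 + 14026 × 0.692 = 8660 + 9706 = 18366
End of period: [11388, 10326, 16408, 16751, 18366]
Period 3.
Births: 10326 × 0.497 = 5132, 16408 × 0.159 = 2609 ⇒ total 7741
20–39: 11388 × 0.943 = 10739
40–59: 10326 × 0.956 = 9872
60–79: 16408 × 0.932 = 15292
80+: 16751 × 0.92 + 18366 × 0.692 = 15411 + 12709 = 28120
End of period: [7741, 10739, 9872, 15292, 28120]

15292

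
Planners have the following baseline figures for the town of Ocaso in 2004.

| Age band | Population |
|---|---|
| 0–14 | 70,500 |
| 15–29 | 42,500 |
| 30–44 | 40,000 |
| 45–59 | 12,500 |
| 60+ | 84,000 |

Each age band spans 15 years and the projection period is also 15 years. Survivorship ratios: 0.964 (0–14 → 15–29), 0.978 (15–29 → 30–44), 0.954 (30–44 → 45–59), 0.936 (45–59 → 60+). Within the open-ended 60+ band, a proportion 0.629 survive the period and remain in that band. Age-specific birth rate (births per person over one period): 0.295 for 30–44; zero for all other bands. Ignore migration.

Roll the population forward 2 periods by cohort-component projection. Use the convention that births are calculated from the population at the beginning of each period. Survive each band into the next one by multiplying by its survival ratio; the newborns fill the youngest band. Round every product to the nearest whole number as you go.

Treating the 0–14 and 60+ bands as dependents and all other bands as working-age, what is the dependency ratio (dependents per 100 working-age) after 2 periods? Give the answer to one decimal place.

75.4

— Period 1 —
Births: 40000 × 0.295 = 11800
15–29: 70500 × 0.964 = 67962
30–44: 42500 × 0.978 = 41565
45–59: 40000 × 0.954 = 38160
60+: 12500 × 0.936 + 84000 × 0.629 = 11700 + 52836 = 64536
Giving 11800 / 67962 / 41565 / 38160 / 64536.
— Period 2 —
Births: 41565 × 0.295 = 12262
15–29: 11800 × 0.964 = 11375
30–44: 67962 × 0.978 = 66467
45–59: 41565 × 0.954 = 39653
60+: 38160 × 0.936 + 64536 × 0.629 = 35718 + 40593 = 76311
Giving 12262 / 11375 / 66467 / 39653 / 76311.
Dependents (band 0–14 + band 60+) = 12262 + 76311 = 88573; working-age = 117495; ratio = 88573/117495 × 100 = 75.4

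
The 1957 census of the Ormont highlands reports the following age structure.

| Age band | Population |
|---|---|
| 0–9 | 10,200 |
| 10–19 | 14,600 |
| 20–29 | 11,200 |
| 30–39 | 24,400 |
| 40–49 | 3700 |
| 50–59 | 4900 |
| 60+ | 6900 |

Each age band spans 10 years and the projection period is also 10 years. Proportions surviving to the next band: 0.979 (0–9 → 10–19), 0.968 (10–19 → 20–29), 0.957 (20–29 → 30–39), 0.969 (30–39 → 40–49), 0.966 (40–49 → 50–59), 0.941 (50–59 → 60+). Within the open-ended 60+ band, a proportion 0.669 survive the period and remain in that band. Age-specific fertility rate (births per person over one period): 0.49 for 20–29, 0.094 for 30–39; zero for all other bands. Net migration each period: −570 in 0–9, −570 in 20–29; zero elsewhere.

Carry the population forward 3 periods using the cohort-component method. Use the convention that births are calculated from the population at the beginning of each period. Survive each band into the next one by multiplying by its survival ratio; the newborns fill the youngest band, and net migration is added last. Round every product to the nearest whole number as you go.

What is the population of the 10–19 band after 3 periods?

6934

Period 1.
Births: 11200 * 0.49 = 5488  |  24400 * 0.094 = 2294 ⇒ total 7782
10–19: 10200 * 0.979 = 9986
20–29: 14600 * 0.968 = 14133
30–39: 11200 * 0.957 = 10718
40–49: 24400 * 0.969 = 23644
50–59: 3700 * 0.966 = 3574
60+: 4900 * 0.941 + 6900 * 0.669 = 4611 + 4616 = 9227
Net migration: 0–9 − 570 → 7212; 20–29 − 570 → 13563
Population now: 0–9=7212, 10–19=9986, 20–29=13563, 30–39=10718, 40–49=23644, 50–59=3574, 60+=9227
Period 2.
Births: 13563 * 0.49 = 6646  |  10718 * 0.094 = 1007 ⇒ total 7653
10–19: 7212 * 0.979 = 7061
20–29: 9986 * 0.968 = 9666
30–39: 13563 * 0.957 = 12980
40–49: 10718 * 0.969 = 10386
50–59: 23644 * 0.966 = 22840
60+: 3574 * 0.941 + 9227 * 0.669 = 3363 + 6173 = 9536
Net migration: 0–9 − 570 → 7083; 20–29 − 570 → 9096
Population now: 0–9=7083, 10–19=7061, 20–29=9096, 30–39=12980, 40–49=10386, 50–59=22840, 60+=9536
Period 3.
Births: 9096 * 0.49 = 4457  |  12980 * 0.094 = 1220 ⇒ total 5677
10–19: 7083 * 0.979 = 6934
20–29: 7061 * 0.968 = 6835
30–39: 9096 * 0.957 = 8705
40–49: 12980 * 0.969 = 12578
50–59: 10386 * 0.966 = 10033
60+: 22840 * 0.941 + 9536 * 0.669 = 21492 + 6380 = 27872
Net migration: 0–9 − 570 → 5107; 20–29 − 570 → 6265
Population now: 0–9=5107, 10–19=6934, 20–29=6265, 30–39=8705, 40–49=12578, 50–59=10033, 60+=27872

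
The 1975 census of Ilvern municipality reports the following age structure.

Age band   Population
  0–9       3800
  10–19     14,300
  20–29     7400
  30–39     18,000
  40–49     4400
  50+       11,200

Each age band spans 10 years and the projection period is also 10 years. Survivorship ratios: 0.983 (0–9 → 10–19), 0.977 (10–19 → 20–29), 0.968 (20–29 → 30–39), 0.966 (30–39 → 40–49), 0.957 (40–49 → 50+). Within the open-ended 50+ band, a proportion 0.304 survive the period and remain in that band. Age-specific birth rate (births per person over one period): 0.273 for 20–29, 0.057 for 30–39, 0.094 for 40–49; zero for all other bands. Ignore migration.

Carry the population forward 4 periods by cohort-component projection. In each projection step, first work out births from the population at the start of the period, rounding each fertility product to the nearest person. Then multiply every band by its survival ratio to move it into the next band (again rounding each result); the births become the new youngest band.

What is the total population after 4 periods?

33231

Numbering the groups 1..6 from youngest to oldest:
— Period 1 —
Births: 7400 × 0.273 = 2020, 18000 × 0.057 = 1026, 4400 × 0.094 = 414 → 3460
Group 2: 3800 × 0.983 = 3735
Group 3: 14300 × 0.977 = 13971
Group 4: 7400 × 0.968 = 7163
Group 5: 18000 × 0.966 = 17388
Group 6: 4400 × 0.957 + 11200 × 0.304 = 4211 + 3405 = 7616
End of period: [3460, 3735, 13971, 7163, 17388, 7616]
— Period 2 —
Births: 13971 × 0.273 = 3814, 7163 × 0.057 = 408, 17388 × 0.094 = 1634 → 5856
Group 2: 3460 × 0.983 = 3401
Group 3: 3735 × 0.977 = 3649
Group 4: 13971 × 0.968 = 13524
Group 5: 7163 × 0.966 = 6919
Group 6: 17388 × 0.957 + 7616 × 0.304 = 16640 + 2315 = 18955
End of period: [5856, 3401, 3649, 13524, 6919, 18955]
— Period 3 —
Births: 3649 × 0.273 = 996, 13524 × 0.057 = 771, 6919 × 0.094 = 650 → 2417
Group 2: 5856 × 0.983 = 5756
Group 3: 3401 × 0.977 = 3323
Group 4: 3649 × 0.968 = 3532
Group 5: 13524 × 0.966 = 13064
Group 6: 6919 × 0.957 + 18955 × 0.304 = 6621 + 5762 = 12383
End of period: [2417, 5756, 3323, 3532, 13064, 12383]
— Period 4 —
Births: 3323 × 0.273 = 907, 3532 × 0.057 = 201, 13064 × 0.094 = 1228 → 2336
Group 2: 2417 × 0.983 = 2376
Group 3: 5756 × 0.977 = 5624
Group 4: 3323 × 0.968 = 3217
Group 5: 3532 × 0.966 = 3412
Group 6: 13064 × 0.957 + 12383 × 0.304 = 12502 + 3764 = 16266
End of period: [2336, 2376, 5624, 3217, 3412, 16266]
Total after period 4: 2336 + 2376 + 5624 + 3217 + 3412 + 16266 = 33231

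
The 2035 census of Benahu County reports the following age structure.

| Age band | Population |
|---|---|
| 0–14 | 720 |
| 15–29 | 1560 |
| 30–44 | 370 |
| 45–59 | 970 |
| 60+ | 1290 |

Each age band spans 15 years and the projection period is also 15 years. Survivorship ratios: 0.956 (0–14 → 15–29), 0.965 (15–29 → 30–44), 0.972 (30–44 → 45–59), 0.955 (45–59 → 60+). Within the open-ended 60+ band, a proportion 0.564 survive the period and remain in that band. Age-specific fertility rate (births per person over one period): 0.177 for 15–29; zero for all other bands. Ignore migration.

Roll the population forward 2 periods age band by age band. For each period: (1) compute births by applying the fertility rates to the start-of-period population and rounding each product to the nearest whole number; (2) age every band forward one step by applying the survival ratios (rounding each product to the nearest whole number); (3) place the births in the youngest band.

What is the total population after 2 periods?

3790

Numbering the bands 1..5 from youngest to oldest:
Period 1.
Births: 1560 × 0.177 = 276
Band 2: 720 × 0.956 = 688
Band 3: 1560 × 0.965 = 1505
Band 4: 370 × 0.972 = 360
Band 5: 970 × 0.955 + 1290 × 0.564 = 926 + 728 = 1654
Giving 276 / 688 / 1505 / 360 / 1654.
Period 2.
Births: 688 × 0.177 = 122
Band 2: 276 × 0.956 = 264
Band 3: 688 × 0.965 = 664
Band 4: 1505 × 0.972 = 1463
Band 5: 360 × 0.955 + 1654 × 0.564 = 344 + 933 = 1277
Giving 122 / 264 / 664 / 1463 / 1277.
Total after period 2: 122 + 264 + 664 + 1463 + 1277 = 3790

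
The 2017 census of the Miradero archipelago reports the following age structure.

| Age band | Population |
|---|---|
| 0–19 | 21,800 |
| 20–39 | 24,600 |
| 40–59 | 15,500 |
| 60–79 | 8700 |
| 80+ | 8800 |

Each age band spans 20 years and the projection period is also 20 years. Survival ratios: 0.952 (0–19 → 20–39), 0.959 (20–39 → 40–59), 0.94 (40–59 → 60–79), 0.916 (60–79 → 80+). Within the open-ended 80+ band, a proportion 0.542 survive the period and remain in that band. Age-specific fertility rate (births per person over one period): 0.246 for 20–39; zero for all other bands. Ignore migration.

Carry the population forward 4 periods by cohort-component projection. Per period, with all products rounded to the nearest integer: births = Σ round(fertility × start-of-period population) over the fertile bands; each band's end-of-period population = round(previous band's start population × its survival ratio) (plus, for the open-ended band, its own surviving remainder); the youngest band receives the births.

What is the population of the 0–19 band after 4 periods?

Period 1.
Births: 24600 × 0.246 = 6052
20–39: 21800 × 0.952 = 20754
40–59: 24600 × 0.959 = 23591
60–79: 15500 × 0.94 = 14570
80+: 8700 × 0.916 + 8800 × 0.542 = 7969 + 4770 = 12739
Population now: 0–19=6052, 20–39=20754, 40–59=23591, 60–79=14570, 80+=12739
Period 2.
Births: 20754 × 0.246 = 5105
20–39: 6052 × 0.952 = 5762
40–59: 20754 × 0.959 = 19903
60–79: 23591 × 0.94 = 22176
80+: 14570 × 0.916 + 12739 × 0.542 = 13346 + 6905 = 20251
Population now: 0–19=5105, 20–39=5762, 40–59=19903, 60–79=22176, 80+=20251
Period 3.
Births: 5762 × 0.246 = 1417
20–39: 5105 × 0.952 = 4860
40–59: 5762 × 0.959 = 5526
60–79: 19903 × 0.94 = 18709
80+: 22176 × 0.916 + 20251 × 0.542 = 20313 + 10976 = 31289
Population now: 0–19=1417, 20–39=4860, 40–59=5526, 60–79=18709, 80+=31289
Period 4.
Births: 4860 × 0.246 = 1196
20–39: 1417 × 0.952 = 1349
40–59: 4860 × 0.959 = 4661
60–79: 5526 × 0.94 = 5194
80+: 18709 × 0.916 + 31289 × 0.542 = 17137 + 16959 = 34096
Population now: 0–19=1196, 20–39=1349, 40–59=4661, 60–79=5194, 80+=34096

1196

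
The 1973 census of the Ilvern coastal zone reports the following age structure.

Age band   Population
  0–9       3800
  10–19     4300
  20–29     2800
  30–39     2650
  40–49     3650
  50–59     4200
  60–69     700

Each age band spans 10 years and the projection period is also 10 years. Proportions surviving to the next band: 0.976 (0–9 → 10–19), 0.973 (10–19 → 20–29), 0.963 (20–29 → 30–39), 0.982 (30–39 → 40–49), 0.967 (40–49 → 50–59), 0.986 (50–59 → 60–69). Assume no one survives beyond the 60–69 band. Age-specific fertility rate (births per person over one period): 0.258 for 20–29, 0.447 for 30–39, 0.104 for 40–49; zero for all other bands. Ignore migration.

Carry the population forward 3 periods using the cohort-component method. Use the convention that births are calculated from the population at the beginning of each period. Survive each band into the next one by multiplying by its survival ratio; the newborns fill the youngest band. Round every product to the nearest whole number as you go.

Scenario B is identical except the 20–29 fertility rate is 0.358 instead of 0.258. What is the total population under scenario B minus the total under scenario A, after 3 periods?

Numbering the bands 1..7 from youngest to oldest:
Period 1.
Births: 2800 × 0.258 = 722  |  2650 × 0.447 = 1185  |  3650 × 0.104 = 380 — total 2287
Band 2: 3800 × 0.976 = 3709
Band 3: 4300 × 0.973 = 4184
Band 4: 2800 × 0.963 = 2696
Band 5: 2650 × 0.982 = 2602
Band 6: 3650 × 0.967 = 3530
Band 7: 4200 × 0.986 = 4141
→ [2287, 3709, 4184, 2696, 2602, 3530, 4141]
Period 2.
Births: 4184 × 0.258 = 1079  |  2696 × 0.447 = 1205  |  2602 × 0.104 = 271 — total 2555
Band 2: 2287 × 0.976 = 2232
Band 3: 3709 × 0.973 = 3609
Band 4: 4184 × 0.963 = 4029
Band 5: 2696 × 0.982 = 2647
Band 6: 2602 × 0.967 = 2516
Band 7: 3530 × 0.986 = 3481
→ [2555, 2232, 3609, 4029, 2647, 2516, 3481]
Period 3.
Births: 3609 × 0.258 = 931  |  4029 × 0.447 = 1801  |  2647 × 0.104 = 275 — total 3007
Band 2: 2555 × 0.976 = 2494
Band 3: 2232 × 0.973 = 2172
Band 4: 3609 × 0.963 = 3475
Band 5: 4029 × 0.982 = 3956
Band 6: 2647 × 0.967 = 2560
Band 7: 2516 × 0.986 = 2481
→ [3007, 2494, 2172, 3475, 3956, 2560, 2481]
Scenario A total after 3 periods: 20145
Scenario B projection —
Period 1.
Births: 2800 × 0.358 = 1002  |  2650 × 0.447 = 1185  |  3650 × 0.104 = 380 — total 2567
Band 2: 3800 × 0.976 = 3709
Band 3: 4300 × 0.973 = 4184
Band 4: 2800 × 0.963 = 2696
Band 5: 2650 × 0.982 = 2602
Band 6: 3650 × 0.967 = 3530
Band 7: 4200 × 0.986 = 4141
→ [2567, 3709, 4184, 2696, 2602, 3530, 4141]
Period 2.
Births: 4184 × 0.358 = 1498  |  2696 × 0.447 = 1205  |  2602 × 0.104 = 271 — total 2974
Band 2: 2567 × 0.976 = 2505
Band 3: 3709 × 0.973 = 3609
Band 4: 4184 × 0.963 = 4029
Band 5: 2696 × 0.982 = 2647
Band 6: 2602 × 0.967 = 2516
Band 7: 3530 × 0.986 = 3481
→ [2974, 2505, 3609, 4029, 2647, 2516, 3481]
Period 3.
Births: 3609 × 0.358 = 1292  |  4029 × 0.447 = 1801  |  2647 × 0.104 = 275 — total 3368
Band 2: 2974 × 0.976 = 2903
Band 3: 2505 × 0.973 = 2437
Band 4: 3609 × 0.963 = 3475
Band 5: 4029 × 0.982 = 3956
Band 6: 2647 × 0.967 = 2560
Band 7: 2516 × 0.986 = 2481
→ [3368, 2903, 2437, 3475, 3956, 2560, 2481]
Scenario B total after 3 periods: 21180
Difference B − A = 21180 − 20145 = 1035

1035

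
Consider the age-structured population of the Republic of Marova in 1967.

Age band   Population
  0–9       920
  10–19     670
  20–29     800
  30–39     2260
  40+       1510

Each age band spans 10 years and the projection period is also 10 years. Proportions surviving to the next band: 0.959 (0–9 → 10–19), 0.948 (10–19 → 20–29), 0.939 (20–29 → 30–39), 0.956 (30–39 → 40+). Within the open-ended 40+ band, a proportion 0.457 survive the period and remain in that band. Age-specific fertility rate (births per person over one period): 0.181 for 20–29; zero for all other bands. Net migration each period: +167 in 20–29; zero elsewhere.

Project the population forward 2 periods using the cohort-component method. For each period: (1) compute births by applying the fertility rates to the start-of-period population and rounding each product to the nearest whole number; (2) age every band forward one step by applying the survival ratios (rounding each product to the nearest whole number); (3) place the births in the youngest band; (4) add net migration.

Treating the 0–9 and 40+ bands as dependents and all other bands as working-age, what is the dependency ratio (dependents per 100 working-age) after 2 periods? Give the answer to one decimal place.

114.3

Let group 1 be 0–9 through group 5 = 40+.
[period 1]
Births: 800 × 0.181 = 145
Group 2: 920 × 0.959 = 882
Group 3: 670 × 0.948 = 635
Group 4: 800 × 0.939 = 751
Group 5: 2260 × 0.956 + 1510 × 0.457 = 2161 + 690 = 2851
Net migration: Group 3 + 167 → 802
Population now: 0–9=145, 10–19=882, 20–29=802, 30–39=751, 40+=2851
[period 2]
Births: 802 × 0.181 = 145
Group 2: 145 × 0.959 = 139
Group 3: 882 × 0.948 = 836
Group 4: 802 × 0.939 = 753
Group 5: 751 × 0.956 + 2851 × 0.457 = 718 + 1303 = 2021
Net migration: Group 3 + 167 → 1003
Population now: 0–9=145, 10–19=139, 20–29=1003, 30–39=753, 40+=2021
Dependents (band 0–9 + band 40+) = 145 + 2021 = 2166; working-age = 1895; ratio = 2166/1895 × 100 = 114.3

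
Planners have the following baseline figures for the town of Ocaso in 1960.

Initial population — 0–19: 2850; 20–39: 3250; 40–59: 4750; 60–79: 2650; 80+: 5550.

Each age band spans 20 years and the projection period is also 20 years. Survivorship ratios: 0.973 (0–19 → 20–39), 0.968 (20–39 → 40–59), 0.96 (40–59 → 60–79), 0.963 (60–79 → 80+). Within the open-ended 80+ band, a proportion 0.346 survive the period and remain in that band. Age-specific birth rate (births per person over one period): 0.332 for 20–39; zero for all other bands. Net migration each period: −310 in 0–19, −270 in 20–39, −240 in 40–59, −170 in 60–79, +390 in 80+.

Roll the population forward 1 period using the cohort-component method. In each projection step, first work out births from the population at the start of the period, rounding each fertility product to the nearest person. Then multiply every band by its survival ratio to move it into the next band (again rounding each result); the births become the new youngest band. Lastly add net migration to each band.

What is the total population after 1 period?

— Period 1 —
Births: 3250 * 0.332 = 1079
20–39: 2850 * 0.973 = 2773
40–59: 3250 * 0.968 = 3146
60–79: 4750 * 0.96 = 4560
80+: 2650 * 0.963 + 5550 * 0.346 = 2552 + 1920 = 4472
Net migration: 0–19 − 310 → 769; 20–39 − 270 → 2503; 40–59 − 240 → 2906; 60–79 − 170 → 4390; 80+ + 390 → 4862
→ [769, 2503, 2906, 4390, 4862]
Total after period 1: 769 + 2503 + 2906 + 4390 + 4862 = 15430

15430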